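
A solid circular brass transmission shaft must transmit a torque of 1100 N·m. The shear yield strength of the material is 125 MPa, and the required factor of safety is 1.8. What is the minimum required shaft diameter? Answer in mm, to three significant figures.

Allowable shear stress τ_allow = 125/1.8 = 69.44 MPa.
For a solid shaft τ = 16T/(πd³), so d³ = 16T/(π τ_allow) = 16×1100000/(π×69.44) = 80670 mm³.
d = (80670)^(1/3) = 43.21 mm.

d = 43.2 mm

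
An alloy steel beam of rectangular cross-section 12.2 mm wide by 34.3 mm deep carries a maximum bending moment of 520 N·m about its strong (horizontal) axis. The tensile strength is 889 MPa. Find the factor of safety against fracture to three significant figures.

n = 4.09

Section modulus S = bh²/6 = 12.2×34.3²/6 = 2392 mm³.
σ = M/S = 520000/2392 = 217.4 MPa.
n = 889/217.4 = 4.090.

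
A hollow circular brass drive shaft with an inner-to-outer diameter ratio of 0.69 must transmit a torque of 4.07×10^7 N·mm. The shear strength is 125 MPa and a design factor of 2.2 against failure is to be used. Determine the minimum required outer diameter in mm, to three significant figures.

d_o = 168 mm

τ_allow = 125/2.2 = 56.82 MPa.
For a hollow shaft τ = 16T/[πd_o³(1−k⁴)] with k = 0.69, so 1−k⁴ = 0.7733.
d_o³ = 16T/[π τ_allow (1−k⁴)] = 16×4.0700×10^7/(π×56.82×0.7733) = 4.718×10^6 mm³.
d_o = 167.7 mm.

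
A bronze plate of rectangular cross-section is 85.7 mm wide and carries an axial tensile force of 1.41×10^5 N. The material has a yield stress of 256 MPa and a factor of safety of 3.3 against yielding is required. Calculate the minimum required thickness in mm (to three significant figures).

t = 21.2 mm

σ_allow = 256/3.3 = 77.58 MPa.
Required area A = F/σ_allow = 141000/77.58 = 1818 mm².
t = A/w = 1818/85.7 = 21.21 mm.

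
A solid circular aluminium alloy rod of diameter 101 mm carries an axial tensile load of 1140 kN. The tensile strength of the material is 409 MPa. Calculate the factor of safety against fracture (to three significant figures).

A = πd²/4 = 8012 mm².
σ = F/A = 1140000/8012 = 142.3 MPa.
n = 409/142.3 = 2.874.

n = 2.87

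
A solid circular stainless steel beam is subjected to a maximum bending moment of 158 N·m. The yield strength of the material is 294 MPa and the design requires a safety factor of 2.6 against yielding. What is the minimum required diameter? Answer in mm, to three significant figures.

σ_allow = 294/2.6 = 113.1 MPa.
For a solid circular section σ = 32M/(πd³), so d³ = 32M/(π σ_allow) = 32×158000/(π×113.1) = 14230 mm³.
d = 24.23 mm.

d = 24.2 mm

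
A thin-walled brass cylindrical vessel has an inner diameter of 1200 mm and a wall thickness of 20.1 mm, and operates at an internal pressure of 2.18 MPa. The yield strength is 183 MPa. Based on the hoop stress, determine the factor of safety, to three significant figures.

n = 2.81

σ_h = pD/(2t) = 2.18×1200/(2×20.1) = 65.07 MPa.
n = 183/65.07 = 2.812.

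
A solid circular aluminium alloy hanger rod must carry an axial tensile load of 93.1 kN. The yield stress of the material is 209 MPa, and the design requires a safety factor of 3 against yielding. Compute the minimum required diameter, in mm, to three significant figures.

d = 41.2 mm

Allowable stress σ_allow = 209/3 = 69.67 MPa.
Required area A = F/σ_allow = 93100/69.67 = 1336 mm².
A = πd²/4 → d = √(4A/π) = 41.25 mm.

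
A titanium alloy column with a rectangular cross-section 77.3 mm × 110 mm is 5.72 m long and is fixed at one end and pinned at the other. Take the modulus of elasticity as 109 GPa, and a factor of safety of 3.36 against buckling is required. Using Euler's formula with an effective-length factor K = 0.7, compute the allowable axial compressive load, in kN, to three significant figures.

P_allow = 84.6 kN

Buckling occurs about the weak axis: I_min = h·b³/12 = 110×77.3³/12 = 4.234×10^6 mm⁴ (b = 77.3 mm is the smaller dimension).
Effective length L_e = KL = 0.7×5.72 m = 4004 mm.
Euler critical load P_cr = π²EI/L_e² = π²×109000×4.234×10^6/4004² = 284100 N.
P_allow = P_cr/n = 284100/3.36 = 84560 N.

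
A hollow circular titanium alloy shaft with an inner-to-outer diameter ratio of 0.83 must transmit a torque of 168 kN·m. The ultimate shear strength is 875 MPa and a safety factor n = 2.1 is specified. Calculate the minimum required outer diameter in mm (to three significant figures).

τ_allow = 875/2.1 = 416.7 MPa.
For a hollow shaft τ = 16T/[πd_o³(1−k⁴)] with k = 0.83, so 1−k⁴ = 0.5254.
d_o³ = 16T/[π τ_allow (1−k⁴)] = 16×1.6800×10^8/(π×416.7×0.5254) = 3.908×10^6 mm³.
d_o = 157.5 mm.

d_o = 158 mm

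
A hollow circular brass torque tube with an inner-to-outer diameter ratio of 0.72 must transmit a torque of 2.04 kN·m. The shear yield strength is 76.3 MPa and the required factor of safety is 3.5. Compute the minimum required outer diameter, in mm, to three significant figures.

τ_allow = 76.3/3.5 = 21.80 MPa.
For a hollow shaft τ = 16T/[πd_o³(1−k⁴)] with k = 0.72, so 1−k⁴ = 0.7313.
d_o³ = 16T/[π τ_allow (1−k⁴)] = 16×2040000/(π×21.80×0.7313) = 651700 mm³.
d_o = 86.70 mm.

d_o = 86.7 mm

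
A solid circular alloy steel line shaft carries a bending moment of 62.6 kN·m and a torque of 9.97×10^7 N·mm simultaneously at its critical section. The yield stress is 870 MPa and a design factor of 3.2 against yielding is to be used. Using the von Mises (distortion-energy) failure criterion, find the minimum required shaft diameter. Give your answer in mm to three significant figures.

d = 159 mm

σ_allow = σ_y/n = 870/3.2 = 271.9 MPa.
For a solid shaft σ_b = 32M/(πd³) and τ = 16T/(πd³), so the von Mises stress is σ' = (16/πd³)·√(4M²+3T²).
√(4M²+3T²) = √(4×(6.260×10^7)² + 3×(9.970×10^7)²) = 2.133×10^8 N·mm.
d³ = 16×2.133×10^8/(π×271.9) = 3.996×10^6 mm³.
d = 158.7 mm.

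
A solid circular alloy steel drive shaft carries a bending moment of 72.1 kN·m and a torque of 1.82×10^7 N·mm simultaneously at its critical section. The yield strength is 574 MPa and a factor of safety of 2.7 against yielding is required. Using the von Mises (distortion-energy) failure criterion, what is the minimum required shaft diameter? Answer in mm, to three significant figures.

d = 152 mm

σ_allow = σ_y/n = 574/2.7 = 212.6 MPa.
For a solid shaft σ_b = 32M/(πd³) and τ = 16T/(πd³), so the von Mises stress is σ' = (16/πd³)·√(4M²+3T²).
√(4M²+3T²) = √(4×(7.210×10^7)² + 3×(1.820×10^7)²) = 1.476×10^8 N·mm.
d³ = 16×1.476×10^8/(π×212.6) = 3.536×10^6 mm³.
d = 152.3 mm.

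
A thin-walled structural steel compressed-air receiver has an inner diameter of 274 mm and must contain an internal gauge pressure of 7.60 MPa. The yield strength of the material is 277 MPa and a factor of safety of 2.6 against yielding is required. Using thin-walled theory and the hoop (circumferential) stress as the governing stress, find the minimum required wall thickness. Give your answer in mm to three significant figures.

σ_allow = 277/2.6 = 106.5 MPa.
Hoop stress σ_h = pD/(2t), so t = pD/(2σ_allow) = 7.60×274/(2×106.5) = 9.773 mm.

t = 9.77 mm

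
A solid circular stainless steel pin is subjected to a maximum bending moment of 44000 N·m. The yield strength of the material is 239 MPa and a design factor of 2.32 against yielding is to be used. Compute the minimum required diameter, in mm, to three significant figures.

σ_allow = 239/2.32 = 103.0 MPa.
For a solid circular section σ = 32M/(πd³), so d³ = 32M/(π σ_allow) = 32×4.4000×10^7/(π×103.0) = 4.351×10^6 mm³.
d = 163.2 mm.

d = 163 mm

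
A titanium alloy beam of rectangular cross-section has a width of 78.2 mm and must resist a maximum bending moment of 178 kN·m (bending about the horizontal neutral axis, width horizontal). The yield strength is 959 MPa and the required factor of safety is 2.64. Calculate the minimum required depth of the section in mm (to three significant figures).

σ_allow = 959/2.64 = 363.3 MPa.
For a rectangular section σ = 6M/(bh²), so h² = 6M/(b σ_allow) = 6×1.7800×10^8/(78.2×363.3) = 37600 mm².
h = 193.9 mm.

h = 194 mm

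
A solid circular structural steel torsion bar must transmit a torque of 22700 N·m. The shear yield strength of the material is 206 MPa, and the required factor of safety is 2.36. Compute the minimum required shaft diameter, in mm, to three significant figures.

Allowable shear stress τ_allow = 206/2.36 = 87.29 MPa.
For a solid shaft τ = 16T/(πd³), so d³ = 16T/(π τ_allow) = 16×2.2700×10^7/(π×87.29) = 1.324×10^6 mm³.
d = (1.324×10^6)^(1/3) = 109.8 mm.

d = 110 mm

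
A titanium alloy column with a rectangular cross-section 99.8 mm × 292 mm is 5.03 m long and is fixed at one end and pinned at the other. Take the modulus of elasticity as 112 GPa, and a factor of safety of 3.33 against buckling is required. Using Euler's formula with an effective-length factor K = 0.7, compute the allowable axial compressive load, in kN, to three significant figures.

Buckling occurs about the weak axis: I_min = h·b³/12 = 292×99.8³/12 = 2.419×10^7 mm⁴ (b = 99.8 mm is the smaller dimension).
Effective length L_e = KL = 0.7×5.03 m = 3521 mm.
Euler critical load P_cr = π²EI/L_e² = π²×112000×2.419×10^7/3521² = 2.157×10^6 N.
P_allow = P_cr/n = 2.157×10^6/3.33 = 647600 N.

P_allow = 648 kN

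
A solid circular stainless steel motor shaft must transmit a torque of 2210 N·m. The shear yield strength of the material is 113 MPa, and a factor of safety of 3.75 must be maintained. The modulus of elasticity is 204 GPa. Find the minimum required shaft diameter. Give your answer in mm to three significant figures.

d = 72.0 mm

Allowable shear stress τ_allow = 113/3.75 = 30.13 MPa.
For a solid shaft τ = 16T/(πd³), so d³ = 16T/(π τ_allow) = 16×2210000/(π×30.13) = 373500 mm³.
d = (373500)^(1/3) = 72.02 mm.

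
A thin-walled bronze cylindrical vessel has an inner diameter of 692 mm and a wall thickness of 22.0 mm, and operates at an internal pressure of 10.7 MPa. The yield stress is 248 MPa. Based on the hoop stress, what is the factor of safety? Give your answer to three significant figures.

n = 1.47

σ_h = pD/(2t) = 10.7×692/(2×22.0) = 168.3 MPa.
n = 248/168.3 = 1.474.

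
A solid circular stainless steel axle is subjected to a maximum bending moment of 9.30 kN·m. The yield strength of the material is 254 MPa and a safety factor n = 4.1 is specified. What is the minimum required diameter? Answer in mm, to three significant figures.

d = 115 mm

σ_allow = 254/4.1 = 61.95 MPa.
For a solid circular section σ = 32M/(πd³), so d³ = 32M/(π σ_allow) = 32×9300000/(π×61.95) = 1.529×10^6 mm³.
d = 115.2 mm.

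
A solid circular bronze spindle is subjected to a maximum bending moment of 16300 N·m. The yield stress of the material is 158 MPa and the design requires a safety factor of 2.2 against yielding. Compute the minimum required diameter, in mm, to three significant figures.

σ_allow = 158/2.2 = 71.82 MPa.
For a solid circular section σ = 32M/(πd³), so d³ = 32M/(π σ_allow) = 32×1.6300×10^7/(π×71.82) = 2.312×10^6 mm³.
d = 132.2 mm.

d = 132 mm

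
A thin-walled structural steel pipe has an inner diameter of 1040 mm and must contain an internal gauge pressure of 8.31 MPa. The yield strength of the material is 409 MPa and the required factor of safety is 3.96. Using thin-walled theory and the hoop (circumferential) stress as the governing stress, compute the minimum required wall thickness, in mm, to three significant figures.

σ_allow = 409/3.96 = 103.3 MPa.
Hoop stress σ_h = pD/(2t), so t = pD/(2σ_allow) = 8.31×1040/(2×103.3) = 41.84 mm.

t = 41.8 mm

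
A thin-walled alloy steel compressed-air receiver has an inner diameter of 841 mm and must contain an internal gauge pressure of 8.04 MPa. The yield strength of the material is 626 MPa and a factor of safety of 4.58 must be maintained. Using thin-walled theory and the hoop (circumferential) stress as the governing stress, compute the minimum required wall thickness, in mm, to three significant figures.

t = 24.7 mm

σ_allow = 626/4.58 = 136.7 MPa.
Hoop stress σ_h = pD/(2t), so t = pD/(2σ_allow) = 8.04×841/(2×136.7) = 24.74 mm.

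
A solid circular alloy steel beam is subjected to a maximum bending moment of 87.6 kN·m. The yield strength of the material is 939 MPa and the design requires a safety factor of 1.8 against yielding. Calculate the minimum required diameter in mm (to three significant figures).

σ_allow = 939/1.8 = 521.7 MPa.
For a solid circular section σ = 32M/(πd³), so d³ = 32M/(π σ_allow) = 32×8.7600×10^7/(π×521.7) = 1.710×10^6 mm³.
d = 119.6 mm.

d = 120 mm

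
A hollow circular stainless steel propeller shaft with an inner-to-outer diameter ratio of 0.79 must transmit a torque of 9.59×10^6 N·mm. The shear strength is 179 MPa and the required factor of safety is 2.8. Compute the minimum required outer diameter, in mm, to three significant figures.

τ_allow = 179/2.8 = 63.93 MPa.
For a hollow shaft τ = 16T/[πd_o³(1−k⁴)] with k = 0.79, so 1−k⁴ = 0.6105.
d_o³ = 16T/[π τ_allow (1−k⁴)] = 16×9590000/(π×63.93×0.6105) = 1.251×10^6 mm³.
d_o = 107.8 mm.

d_o = 108 mm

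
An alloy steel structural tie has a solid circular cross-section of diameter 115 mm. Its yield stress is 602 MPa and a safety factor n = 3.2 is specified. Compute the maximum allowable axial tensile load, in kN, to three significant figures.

σ_allow = 602/3.2 = 188.1 MPa.
A = πd²/4 = π×115²/4 = 10390 mm².
F_allow = σ_allow × A = 188.1×10390 = 1.954×10^6 N.

F_allow = 1950 kN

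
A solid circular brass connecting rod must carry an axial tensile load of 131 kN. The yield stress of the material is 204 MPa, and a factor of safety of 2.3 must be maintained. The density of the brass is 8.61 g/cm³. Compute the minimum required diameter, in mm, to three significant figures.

d = 43.4 mm

Allowable stress σ_allow = 204/2.3 = 88.70 MPa.
Required area A = F/σ_allow = 131000/88.70 = 1477 mm².
A = πd²/4 → d = √(4A/π) = 43.37 mm.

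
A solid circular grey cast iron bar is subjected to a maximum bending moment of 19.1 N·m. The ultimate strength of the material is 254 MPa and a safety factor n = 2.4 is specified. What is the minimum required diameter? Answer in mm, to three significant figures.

σ_allow = 254/2.4 = 105.8 MPa.
For a solid circular section σ = 32M/(πd³), so d³ = 32M/(π σ_allow) = 32×19100/(π×105.8) = 1838 mm³.
d = 12.25 mm.

d = 12.3 mm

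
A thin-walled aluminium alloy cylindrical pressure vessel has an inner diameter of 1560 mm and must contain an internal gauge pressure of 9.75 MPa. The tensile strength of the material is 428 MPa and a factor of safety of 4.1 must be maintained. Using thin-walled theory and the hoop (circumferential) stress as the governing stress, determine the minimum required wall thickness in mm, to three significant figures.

t = 72.9 mm

σ_allow = 428/4.1 = 104.4 MPa.
Hoop stress σ_h = pD/(2t), so t = pD/(2σ_allow) = 9.75×1560/(2×104.4) = 72.85 mm.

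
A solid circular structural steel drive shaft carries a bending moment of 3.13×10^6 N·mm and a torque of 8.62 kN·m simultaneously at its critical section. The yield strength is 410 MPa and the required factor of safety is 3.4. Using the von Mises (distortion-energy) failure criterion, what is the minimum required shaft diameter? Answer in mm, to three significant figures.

σ_allow = σ_y/n = 410/3.4 = 120.6 MPa.
For a solid shaft σ_b = 32M/(πd³) and τ = 16T/(πd³), so the von Mises stress is σ' = (16/πd³)·√(4M²+3T²).
√(4M²+3T²) = √(4×(3.130×10^6)² + 3×(8.620×10^6)²) = 1.619×10^7 N·mm.
d³ = 16×1.619×10^7/(π×120.6) = 683800 mm³.
d = 88.10 mm.

d = 88.1 mm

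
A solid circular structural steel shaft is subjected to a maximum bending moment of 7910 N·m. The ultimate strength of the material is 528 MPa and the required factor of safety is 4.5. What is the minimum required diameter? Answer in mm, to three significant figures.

d = 88.2 mm

σ_allow = 528/4.5 = 117.3 MPa.
For a solid circular section σ = 32M/(πd³), so d³ = 32M/(π σ_allow) = 32×7910000/(π×117.3) = 686700 mm³.
d = 88.22 mm.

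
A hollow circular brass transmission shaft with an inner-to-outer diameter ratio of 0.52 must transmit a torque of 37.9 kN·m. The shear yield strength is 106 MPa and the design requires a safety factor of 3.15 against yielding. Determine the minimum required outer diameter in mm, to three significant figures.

τ_allow = 106/3.15 = 33.65 MPa.
For a hollow shaft τ = 16T/[πd_o³(1−k⁴)] with k = 0.52, so 1−k⁴ = 0.9269.
d_o³ = 16T/[π τ_allow (1−k⁴)] = 16×3.7900×10^7/(π×33.65×0.9269) = 6.189×10^6 mm³.
d_o = 183.6 mm.

d_o = 184 mm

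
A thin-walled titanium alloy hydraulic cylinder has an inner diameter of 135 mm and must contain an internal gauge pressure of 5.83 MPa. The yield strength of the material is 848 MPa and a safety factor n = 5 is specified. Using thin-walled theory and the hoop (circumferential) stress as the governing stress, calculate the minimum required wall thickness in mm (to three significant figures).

σ_allow = 848/5 = 169.6 MPa.
Hoop stress σ_h = pD/(2t), so t = pD/(2σ_allow) = 5.83×135/(2×169.6) = 2.320 mm.

t = 2.32 mm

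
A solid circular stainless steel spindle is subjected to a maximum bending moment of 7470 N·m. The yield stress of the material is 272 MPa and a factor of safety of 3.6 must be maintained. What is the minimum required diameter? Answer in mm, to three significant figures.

σ_allow = 272/3.6 = 75.56 MPa.
For a solid circular section σ = 32M/(πd³), so d³ = 32M/(π σ_allow) = 32×7470000/(π×75.56) = 1.007×10^6 mm³.
d = 100.2 mm.

d = 100 mm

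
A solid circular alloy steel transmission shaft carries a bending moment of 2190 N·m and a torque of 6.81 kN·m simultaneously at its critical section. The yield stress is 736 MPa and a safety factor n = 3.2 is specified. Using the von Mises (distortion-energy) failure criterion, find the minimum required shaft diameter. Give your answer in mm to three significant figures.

d = 65.3 mm

σ_allow = σ_y/n = 736/3.2 = 230.0 MPa.
For a solid shaft σ_b = 32M/(πd³) and τ = 16T/(πd³), so the von Mises stress is σ' = (16/πd³)·√(4M²+3T²).
√(4M²+3T²) = √(4×(2.190×10^6)² + 3×(6.810×10^6)²) = 1.258×10^7 N·mm.
d³ = 16×1.258×10^7/(π×230.0) = 278600 mm³.
d = 65.31 mm.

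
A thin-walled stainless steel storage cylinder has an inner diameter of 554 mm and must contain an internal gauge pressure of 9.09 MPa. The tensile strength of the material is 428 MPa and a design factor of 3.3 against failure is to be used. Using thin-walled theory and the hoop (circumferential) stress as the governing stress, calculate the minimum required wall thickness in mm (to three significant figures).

t = 19.4 mm

σ_allow = 428/3.3 = 129.7 MPa.
Hoop stress σ_h = pD/(2t), so t = pD/(2σ_allow) = 9.09×554/(2×129.7) = 19.41 mm.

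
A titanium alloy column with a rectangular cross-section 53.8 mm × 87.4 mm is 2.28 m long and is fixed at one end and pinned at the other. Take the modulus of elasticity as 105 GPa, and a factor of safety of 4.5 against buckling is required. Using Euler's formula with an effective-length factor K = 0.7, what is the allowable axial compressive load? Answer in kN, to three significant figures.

Buckling occurs about the weak axis: I_min = h·b³/12 = 87.4×53.8³/12 = 1.134×10^6 mm⁴ (b = 53.8 mm is the smaller dimension).
Effective length L_e = KL = 0.7×2.28 m = 1596 mm.
Euler critical load P_cr = π²EI/L_e² = π²×105000×1.134×10^6/1596² = 461400 N.
P_allow = P_cr/n = 461400/4.5 = 102500 N.

P_allow = 103 kN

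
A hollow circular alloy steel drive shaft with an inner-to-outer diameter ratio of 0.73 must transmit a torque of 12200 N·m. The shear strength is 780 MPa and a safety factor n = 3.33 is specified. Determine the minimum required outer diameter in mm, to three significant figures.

τ_allow = 780/3.33 = 234.2 MPa.
For a hollow shaft τ = 16T/[πd_o³(1−k⁴)] with k = 0.73, so 1−k⁴ = 0.7160.
d_o³ = 16T/[π τ_allow (1−k⁴)] = 16×1.2200×10^7/(π×234.2×0.7160) = 370500 mm³.
d_o = 71.82 mm.

d_o = 71.8 mm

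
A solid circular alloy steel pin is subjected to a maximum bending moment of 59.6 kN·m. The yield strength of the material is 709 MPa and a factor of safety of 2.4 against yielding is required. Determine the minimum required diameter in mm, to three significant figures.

σ_allow = 709/2.4 = 295.4 MPa.
For a solid circular section σ = 32M/(πd³), so d³ = 32M/(π σ_allow) = 32×5.9600×10^7/(π×295.4) = 2.055×10^6 mm³.
d = 127.1 mm.

d = 127 mm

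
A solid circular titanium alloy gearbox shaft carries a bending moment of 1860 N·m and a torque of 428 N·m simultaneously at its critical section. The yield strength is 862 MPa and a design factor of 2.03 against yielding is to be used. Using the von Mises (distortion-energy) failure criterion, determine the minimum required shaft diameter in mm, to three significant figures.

d = 35.7 mm

σ_allow = σ_y/n = 862/2.03 = 424.6 MPa.
For a solid shaft σ_b = 32M/(πd³) and τ = 16T/(πd³), so the von Mises stress is σ' = (16/πd³)·√(4M²+3T²).
√(4M²+3T²) = √(4×(1.860×10^6)² + 3×(428000)²) = 3.793×10^6 N·mm.
d³ = 16×3.793×10^6/(π×424.6) = 45490 mm³.
d = 35.70 mm.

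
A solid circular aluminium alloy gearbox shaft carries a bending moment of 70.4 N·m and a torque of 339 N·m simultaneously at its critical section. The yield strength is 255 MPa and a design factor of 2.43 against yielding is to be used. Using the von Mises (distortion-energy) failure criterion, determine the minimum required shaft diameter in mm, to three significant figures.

σ_allow = σ_y/n = 255/2.43 = 104.9 MPa.
For a solid shaft σ_b = 32M/(πd³) and τ = 16T/(πd³), so the von Mises stress is σ' = (16/πd³)·√(4M²+3T²).
√(4M²+3T²) = √(4×(70400)² + 3×(339000)²) = 603800 N·mm.
d³ = 16×603800/(π×104.9) = 29300 mm³.
d = 30.83 mm.

d = 30.8 mm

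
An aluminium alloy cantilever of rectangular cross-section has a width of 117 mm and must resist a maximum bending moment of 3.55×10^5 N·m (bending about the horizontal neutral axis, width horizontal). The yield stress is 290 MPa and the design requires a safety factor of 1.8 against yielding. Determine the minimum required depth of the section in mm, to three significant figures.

σ_allow = 290/1.8 = 161.1 MPa.
For a rectangular section σ = 6M/(bh²), so h² = 6M/(b σ_allow) = 6×3.5500×10^8/(117×161.1) = 113000 mm².
h = 336.2 mm.

h = 336 mm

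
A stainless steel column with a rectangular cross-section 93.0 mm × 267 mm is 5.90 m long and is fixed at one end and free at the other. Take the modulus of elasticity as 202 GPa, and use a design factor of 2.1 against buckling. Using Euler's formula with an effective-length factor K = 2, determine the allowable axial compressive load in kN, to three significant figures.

P_allow = 122 kN

Buckling occurs about the weak axis: I_min = h·b³/12 = 267×93.0³/12 = 1.790×10^7 mm⁴ (b = 93.0 mm is the smaller dimension).
Effective length L_e = KL = 2×5.90 m = 11800 mm.
Euler critical load P_cr = π²EI/L_e² = π²×202000×1.790×10^7/11800² = 256300 N.
P_allow = P_cr/n = 256300/2.1 = 122000 N.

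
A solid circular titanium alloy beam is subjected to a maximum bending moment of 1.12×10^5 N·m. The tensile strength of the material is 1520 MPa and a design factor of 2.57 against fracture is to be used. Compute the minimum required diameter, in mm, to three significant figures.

d = 124 mm

σ_allow = 1520/2.57 = 591.4 MPa.
For a solid circular section σ = 32M/(πd³), so d³ = 32M/(π σ_allow) = 32×1.1200×10^8/(π×591.4) = 1.929×10^6 mm³.
d = 124.5 mm.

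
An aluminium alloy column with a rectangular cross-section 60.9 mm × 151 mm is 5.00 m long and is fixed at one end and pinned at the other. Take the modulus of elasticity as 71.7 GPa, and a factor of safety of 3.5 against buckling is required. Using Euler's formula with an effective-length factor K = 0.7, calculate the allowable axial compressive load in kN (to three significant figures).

P_allow = 46.9 kN

Buckling occurs about the weak axis: I_min = h·b³/12 = 151×60.9³/12 = 2.842×10^6 mm⁴ (b = 60.9 mm is the smaller dimension).
Effective length L_e = KL = 0.7×5.00 m = 3500 mm.
Euler critical load P_cr = π²EI/L_e² = π²×71700×2.842×10^6/3500² = 164200 N.
P_allow = P_cr/n = 164200/3.5 = 46910 N.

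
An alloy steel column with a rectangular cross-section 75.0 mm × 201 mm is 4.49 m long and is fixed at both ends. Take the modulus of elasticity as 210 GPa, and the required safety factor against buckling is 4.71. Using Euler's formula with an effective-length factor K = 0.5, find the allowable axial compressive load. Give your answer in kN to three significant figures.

Buckling occurs about the weak axis: I_min = h·b³/12 = 201×75.0³/12 = 7.066×10^6 mm⁴ (b = 75.0 mm is the smaller dimension).
Effective length L_e = KL = 0.5×4.49 m = 2245 mm.
Euler critical load P_cr = π²EI/L_e² = π²×210000×7.066×10^6/2245² = 2.906×10^6 N.
P_allow = P_cr/n = 2.906×10^6/4.71 = 617000 N.

P_allow = 617 kN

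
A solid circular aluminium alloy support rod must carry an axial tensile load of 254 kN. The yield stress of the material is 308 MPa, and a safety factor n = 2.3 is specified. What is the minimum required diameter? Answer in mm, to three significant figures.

d = 49.1 mm

Allowable stress σ_allow = 308/2.3 = 133.9 MPa.
Required area A = F/σ_allow = 254000/133.9 = 1897 mm².
A = πd²/4 → d = √(4A/π) = 49.14 mm.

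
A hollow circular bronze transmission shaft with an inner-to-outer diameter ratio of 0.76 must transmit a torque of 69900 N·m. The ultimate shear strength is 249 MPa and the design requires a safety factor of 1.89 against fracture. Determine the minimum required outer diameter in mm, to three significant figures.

τ_allow = 249/1.89 = 131.7 MPa.
For a hollow shaft τ = 16T/[πd_o³(1−k⁴)] with k = 0.76, so 1−k⁴ = 0.6664.
d_o³ = 16T/[π τ_allow (1−k⁴)] = 16×6.9900×10^7/(π×131.7×0.6664) = 4.055×10^6 mm³.
d_o = 159.5 mm.

d_o = 159 mm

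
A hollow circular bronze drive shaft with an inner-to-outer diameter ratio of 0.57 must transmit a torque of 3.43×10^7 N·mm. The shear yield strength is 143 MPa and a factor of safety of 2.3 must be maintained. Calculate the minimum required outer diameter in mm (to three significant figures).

d_o = 146 mm

τ_allow = 143/2.3 = 62.17 MPa.
For a hollow shaft τ = 16T/[πd_o³(1−k⁴)] with k = 0.57, so 1−k⁴ = 0.8944.
d_o³ = 16T/[π τ_allow (1−k⁴)] = 16×3.4300×10^7/(π×62.17×0.8944) = 3.141×10^6 mm³.
d_o = 146.5 mm.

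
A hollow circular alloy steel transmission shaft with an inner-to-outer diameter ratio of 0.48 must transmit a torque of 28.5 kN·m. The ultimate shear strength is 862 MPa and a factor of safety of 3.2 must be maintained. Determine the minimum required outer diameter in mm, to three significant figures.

d_o = 82.9 mm

τ_allow = 862/3.2 = 269.4 MPa.
For a hollow shaft τ = 16T/[πd_o³(1−k⁴)] with k = 0.48, so 1−k⁴ = 0.9469.
d_o³ = 16T/[π τ_allow (1−k⁴)] = 16×2.8500×10^7/(π×269.4×0.9469) = 569000 mm³.
d_o = 82.87 mm.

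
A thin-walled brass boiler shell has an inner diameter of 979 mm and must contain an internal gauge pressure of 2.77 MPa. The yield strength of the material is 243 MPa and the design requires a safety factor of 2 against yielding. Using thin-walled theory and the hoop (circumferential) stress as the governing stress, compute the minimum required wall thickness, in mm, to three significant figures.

σ_allow = 243/2 = 121.5 MPa.
Hoop stress σ_h = pD/(2t), so t = pD/(2σ_allow) = 2.77×979/(2×121.5) = 11.16 mm.

t = 11.2 mm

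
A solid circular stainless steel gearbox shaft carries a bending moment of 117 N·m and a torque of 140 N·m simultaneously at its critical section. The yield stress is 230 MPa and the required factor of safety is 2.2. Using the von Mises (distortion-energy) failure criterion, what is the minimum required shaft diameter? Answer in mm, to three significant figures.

d = 25.4 mm

σ_allow = σ_y/n = 230/2.2 = 104.5 MPa.
For a solid shaft σ_b = 32M/(πd³) and τ = 16T/(πd³), so the von Mises stress is σ' = (16/πd³)·√(4M²+3T²).
√(4M²+3T²) = √(4×(117000)² + 3×(140000)²) = 337000 N·mm.
d³ = 16×337000/(π×104.5) = 16420 mm³.
d = 25.41 mm.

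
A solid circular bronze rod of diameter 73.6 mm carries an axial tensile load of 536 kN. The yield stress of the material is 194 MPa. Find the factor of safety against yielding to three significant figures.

A = πd²/4 = 4254 mm².
σ = F/A = 536000/4254 = 126.0 MPa.
n = 194/126.0 = 1.540.

n = 1.54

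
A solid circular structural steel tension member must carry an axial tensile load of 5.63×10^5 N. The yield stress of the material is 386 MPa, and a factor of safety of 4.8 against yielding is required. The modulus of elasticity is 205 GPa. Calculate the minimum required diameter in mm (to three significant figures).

d = 94.4 mm

Allowable stress σ_allow = 386/4.8 = 80.42 MPa.
Required area A = F/σ_allow = 563000/80.42 = 7001 mm².
A = πd²/4 → d = √(4A/π) = 94.41 mm.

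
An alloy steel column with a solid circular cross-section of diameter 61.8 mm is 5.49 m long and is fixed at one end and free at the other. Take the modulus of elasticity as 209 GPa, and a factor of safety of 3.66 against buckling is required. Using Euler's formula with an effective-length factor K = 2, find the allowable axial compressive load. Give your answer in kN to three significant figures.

P_allow = 3.35 kN

I = πd⁴/64 = π×61.8⁴/64 = 716000 mm⁴.
Effective length L_e = KL = 2×5.49 m = 10980 mm.
Euler critical load P_cr = π²EI/L_e² = π²×209000×716000/10980² = 12250 N.
P_allow = P_cr/n = 12250/3.66 = 3347 N.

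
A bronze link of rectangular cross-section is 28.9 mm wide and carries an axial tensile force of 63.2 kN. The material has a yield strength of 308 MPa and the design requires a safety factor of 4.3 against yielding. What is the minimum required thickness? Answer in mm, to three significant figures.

σ_allow = 308/4.3 = 71.63 MPa.
Required area A = F/σ_allow = 63200/71.63 = 882.3 mm².
t = A/w = 882.3/28.9 = 30.53 mm.

t = 30.5 mm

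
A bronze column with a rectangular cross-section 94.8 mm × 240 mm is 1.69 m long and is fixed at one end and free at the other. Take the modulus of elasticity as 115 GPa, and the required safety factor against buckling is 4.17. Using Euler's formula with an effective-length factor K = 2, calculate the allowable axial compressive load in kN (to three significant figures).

Buckling occurs about the weak axis: I_min = h·b³/12 = 240×94.8³/12 = 1.704×10^7 mm⁴ (b = 94.8 mm is the smaller dimension).
Effective length L_e = KL = 2×1.69 m = 3380 mm.
Euler critical load P_cr = π²EI/L_e² = π²×115000×1.704×10^7/3380² = 1.693×10^6 N.
P_allow = P_cr/n = 1.693×10^6/4.17 = 406000 N.

P_allow = 406 kN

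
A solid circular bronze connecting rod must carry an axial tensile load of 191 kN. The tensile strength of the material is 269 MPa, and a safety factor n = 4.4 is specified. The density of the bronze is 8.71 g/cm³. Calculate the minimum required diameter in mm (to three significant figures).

d = 63.1 mm

Allowable stress σ_allow = 269/4.4 = 61.14 MPa.
Required area A = F/σ_allow = 191000/61.14 = 3124 mm².
A = πd²/4 → d = √(4A/π) = 63.07 mm.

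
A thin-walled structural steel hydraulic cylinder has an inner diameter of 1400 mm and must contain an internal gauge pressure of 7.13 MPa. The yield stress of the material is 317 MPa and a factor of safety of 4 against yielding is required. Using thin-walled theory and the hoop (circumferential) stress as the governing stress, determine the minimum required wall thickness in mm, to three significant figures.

t = 63.0 mm

σ_allow = 317/4 = 79.25 MPa.
Hoop stress σ_h = pD/(2t), so t = pD/(2σ_allow) = 7.13×1400/(2×79.25) = 62.98 mm.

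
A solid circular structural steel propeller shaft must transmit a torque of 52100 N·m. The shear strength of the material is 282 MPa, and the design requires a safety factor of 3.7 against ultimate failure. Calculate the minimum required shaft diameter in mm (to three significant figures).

Allowable shear stress τ_allow = 282/3.7 = 76.22 MPa.
For a solid shaft τ = 16T/(πd³), so d³ = 16T/(π τ_allow) = 16×5.2100×10^7/(π×76.22) = 3.481×10^6 mm³.
d = (3.481×10^6)^(1/3) = 151.6 mm.

d = 152 mm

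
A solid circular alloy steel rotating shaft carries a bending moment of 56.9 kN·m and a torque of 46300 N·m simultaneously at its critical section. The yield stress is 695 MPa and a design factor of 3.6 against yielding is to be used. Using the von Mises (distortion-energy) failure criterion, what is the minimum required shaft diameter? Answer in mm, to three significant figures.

σ_allow = σ_y/n = 695/3.6 = 193.1 MPa.
For a solid shaft σ_b = 32M/(πd³) and τ = 16T/(πd³), so the von Mises stress is σ' = (16/πd³)·√(4M²+3T²).
√(4M²+3T²) = √(4×(5.690×10^7)² + 3×(4.630×10^7)²) = 1.392×10^8 N·mm.
d³ = 16×1.392×10^8/(π×193.1) = 3.673×10^6 mm³.
d = 154.3 mm.

d = 154 mm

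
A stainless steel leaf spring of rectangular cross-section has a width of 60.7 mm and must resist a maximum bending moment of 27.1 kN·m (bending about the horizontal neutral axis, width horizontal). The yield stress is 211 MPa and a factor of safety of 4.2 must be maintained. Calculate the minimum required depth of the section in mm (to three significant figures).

h = 231 mm

σ_allow = 211/4.2 = 50.24 MPa.
For a rectangular section σ = 6M/(bh²), so h² = 6M/(b σ_allow) = 6×2.7100×10^7/(60.7×50.24) = 53320 mm².
h = 230.9 mm.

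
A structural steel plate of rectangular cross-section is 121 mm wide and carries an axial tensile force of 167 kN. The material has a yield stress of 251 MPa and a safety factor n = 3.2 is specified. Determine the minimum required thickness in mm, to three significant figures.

σ_allow = 251/3.2 = 78.44 MPa.
Required area A = F/σ_allow = 167000/78.44 = 2129 mm².
t = A/w = 2129/121 = 17.60 mm.

t = 17.6 mm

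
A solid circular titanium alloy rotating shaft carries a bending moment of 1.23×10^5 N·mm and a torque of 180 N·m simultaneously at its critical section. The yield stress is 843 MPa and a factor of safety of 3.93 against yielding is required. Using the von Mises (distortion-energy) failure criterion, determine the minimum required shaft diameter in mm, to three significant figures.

d = 21.1 mm

σ_allow = σ_y/n = 843/3.93 = 214.5 MPa.
For a solid shaft σ_b = 32M/(πd³) and τ = 16T/(πd³), so the von Mises stress is σ' = (16/πd³)·√(4M²+3T²).
√(4M²+3T²) = √(4×(123000)² + 3×(180000)²) = 397100 N·mm.
d³ = 16×397100/(π×214.5) = 9429 mm³.
d = 21.13 mm.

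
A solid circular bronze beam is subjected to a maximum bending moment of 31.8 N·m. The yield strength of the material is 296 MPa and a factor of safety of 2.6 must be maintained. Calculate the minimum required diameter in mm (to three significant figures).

d = 14.2 mm

σ_allow = 296/2.6 = 113.8 MPa.
For a solid circular section σ = 32M/(πd³), so d³ = 32M/(π σ_allow) = 32×31800/(π×113.8) = 2845 mm³.
d = 14.17 mm.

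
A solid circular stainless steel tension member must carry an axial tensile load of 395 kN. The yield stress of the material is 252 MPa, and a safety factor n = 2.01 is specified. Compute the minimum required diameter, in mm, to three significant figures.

Allowable stress σ_allow = 252/2.01 = 125.4 MPa.
Required area A = F/σ_allow = 395000/125.4 = 3151 mm².
A = πd²/4 → d = √(4A/π) = 63.34 mm.

d = 63.3 mm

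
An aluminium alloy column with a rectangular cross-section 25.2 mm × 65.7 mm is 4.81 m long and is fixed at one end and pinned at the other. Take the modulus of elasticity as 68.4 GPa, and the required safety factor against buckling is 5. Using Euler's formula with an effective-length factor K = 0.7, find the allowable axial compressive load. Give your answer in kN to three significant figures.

P_allow = 1.04 kN

Buckling occurs about the weak axis: I_min = h·b³/12 = 65.7×25.2³/12 = 87620 mm⁴ (b = 25.2 mm is the smaller dimension).
Effective length L_e = KL = 0.7×4.81 m = 3367 mm.
Euler critical load P_cr = π²EI/L_e² = π²×68400×87620/3367² = 5217 N.
P_allow = P_cr/n = 5217/5 = 1043 N.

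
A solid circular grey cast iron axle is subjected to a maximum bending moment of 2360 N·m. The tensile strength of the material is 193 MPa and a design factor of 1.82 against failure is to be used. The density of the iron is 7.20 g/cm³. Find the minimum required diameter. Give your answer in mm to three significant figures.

σ_allow = 193/1.82 = 106.0 MPa.
For a solid circular section σ = 32M/(πd³), so d³ = 32M/(π σ_allow) = 32×2360000/(π×106.0) = 226700 mm³.
d = 60.97 mm.

d = 61.0 mm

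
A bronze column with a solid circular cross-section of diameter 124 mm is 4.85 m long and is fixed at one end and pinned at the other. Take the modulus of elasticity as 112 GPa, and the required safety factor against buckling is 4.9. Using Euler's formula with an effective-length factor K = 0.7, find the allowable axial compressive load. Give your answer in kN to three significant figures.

P_allow = 227 kN

I = πd⁴/64 = π×124⁴/64 = 1.161×10^7 mm⁴.
Effective length L_e = KL = 0.7×4.85 m = 3395 mm.
Euler critical load P_cr = π²EI/L_e² = π²×112000×1.161×10^7/3395² = 1.113×10^6 N.
P_allow = P_cr/n = 1.113×10^6/4.9 = 227100 N.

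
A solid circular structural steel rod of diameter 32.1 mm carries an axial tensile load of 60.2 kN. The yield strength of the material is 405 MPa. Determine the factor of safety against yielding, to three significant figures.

n = 5.44

A = πd²/4 = 809.3 mm².
σ = F/A = 60200/809.3 = 74.39 MPa.
n = 405/74.39 = 5.445.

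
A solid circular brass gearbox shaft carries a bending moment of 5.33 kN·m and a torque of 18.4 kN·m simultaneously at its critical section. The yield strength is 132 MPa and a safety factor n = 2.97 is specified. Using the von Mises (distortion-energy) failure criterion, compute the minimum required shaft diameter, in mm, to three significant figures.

d = 157 mm

σ_allow = σ_y/n = 132/2.97 = 44.44 MPa.
For a solid shaft σ_b = 32M/(πd³) and τ = 16T/(πd³), so the von Mises stress is σ' = (16/πd³)·√(4M²+3T²).
√(4M²+3T²) = √(4×(5.330×10^6)² + 3×(1.840×10^7)²) = 3.361×10^7 N·mm.
d³ = 16×3.361×10^7/(π×44.44) = 3.851×10^6 mm³.
d = 156.7 mm.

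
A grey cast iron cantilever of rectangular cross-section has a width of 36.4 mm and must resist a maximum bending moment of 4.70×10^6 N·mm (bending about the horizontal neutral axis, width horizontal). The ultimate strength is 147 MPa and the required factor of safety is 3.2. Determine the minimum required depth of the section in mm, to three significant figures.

h = 130 mm

σ_allow = 147/3.2 = 45.94 MPa.
For a rectangular section σ = 6M/(bh²), so h² = 6M/(b σ_allow) = 6×4700000/(36.4×45.94) = 16860 mm².
h = 129.9 mm.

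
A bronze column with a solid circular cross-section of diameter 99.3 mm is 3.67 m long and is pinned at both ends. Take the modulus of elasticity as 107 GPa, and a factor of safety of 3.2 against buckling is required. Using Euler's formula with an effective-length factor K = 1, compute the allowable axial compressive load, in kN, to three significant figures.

I = πd⁴/64 = π×99.3⁴/64 = 4.773×10^6 mm⁴.
Effective length L_e = KL = 1×3.67 m = 3670 mm.
Euler critical load P_cr = π²EI/L_e² = π²×107000×4.773×10^6/3670² = 374200 N.
P_allow = P_cr/n = 374200/3.2 = 116900 N.

P_allow = 117 kN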